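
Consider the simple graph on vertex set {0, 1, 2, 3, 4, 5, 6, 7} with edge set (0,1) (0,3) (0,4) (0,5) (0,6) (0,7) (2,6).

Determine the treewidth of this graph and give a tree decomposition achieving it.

Each bag holds 2 vertices, so the decomposition has width 1, which upper-bounds the treewidth. Since G has at least one edge (e.g. 1–0), it is not an edgeless graph, so tw(G) ≥ 1. Combining the bounds, tw(G) = 1.

Treewidth 1.
One optimal decomposition is:
Bags: B1 = {0, 1}  B2 = {0, 7}  B3 = {0, 6}  B4 = {0, 5}  B5 = {0, 3}  B6 = {0, 4}  B7 = {2, 6}
Tree: B1–B2, B2–B3, B1–B4, B1–B5, B4–B6, B3–B7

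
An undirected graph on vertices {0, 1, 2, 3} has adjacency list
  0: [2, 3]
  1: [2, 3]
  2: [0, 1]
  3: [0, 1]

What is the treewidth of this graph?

2

A width-2 tree decomposition is:
Bags: B1 = {0, 2, 3}  B2 = {1, 2, 3}
Tree: B1–B2
The largest bag has 3 vertices, giving width 2; this decomposition certifies tw(G) ≤ 2. For the lower bound, G contains the cycle 2–0–3–1–2, so G is not a forest; only forests have treewidth ≤ 1, hence tw(G) ≥ 2. Hence tw(G) = 2 exactly.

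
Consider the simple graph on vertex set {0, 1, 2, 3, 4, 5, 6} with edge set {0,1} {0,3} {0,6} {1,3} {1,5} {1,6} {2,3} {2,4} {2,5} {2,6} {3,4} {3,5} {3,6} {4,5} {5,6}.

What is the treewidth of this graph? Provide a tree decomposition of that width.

Treewidth 3.
One optimal decomposition is:
Bags: B1 = {1, 3, 5, 6}  B2 = {2, 3, 5, 6}  B3 = {0, 1, 3, 6}  B4 = {2, 3, 4, 5}
Tree: B1–B2, B1–B3, B2–B4

Every bag has size at most 4, so the width is 4 − 1 = 3 and tw(G) ≤ 3. For the lower bound, the 4 vertices {0, 1, 3, 6} are pairwise adjacent, and any tree decomposition puts a clique entirely inside one bag — forcing width ≥ 3. Hence tw(G) = 3 exactly.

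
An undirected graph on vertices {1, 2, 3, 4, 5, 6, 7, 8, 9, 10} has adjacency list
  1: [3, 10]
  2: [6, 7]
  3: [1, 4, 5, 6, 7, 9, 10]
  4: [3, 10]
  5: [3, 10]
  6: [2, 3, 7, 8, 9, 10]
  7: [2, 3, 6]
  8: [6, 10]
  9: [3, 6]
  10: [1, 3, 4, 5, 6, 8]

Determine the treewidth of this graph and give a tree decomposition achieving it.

Treewidth 2.
One such decomposition:
Bags: B1 = {3, 6, 7}  B2 = {2, 6, 7}  B3 = {3, 6, 9}  B4 = {3, 6, 10}  B5 = {6, 8, 10}  B6 = {1, 3, 10}  B7 = {3, 4, 10}  B8 = {3, 5, 10}
Tree: B1–B2, B1–B3, B3–B4, B4–B5, B4–B6, B6–B7, B7–B8

The largest bag has 3 vertices, giving width 2; this decomposition certifies tw(G) ≤ 2. Conversely, {6, 8, 10} is a clique of size 3, and the vertices of any clique must share a bag in every tree decomposition; so some bag has ≥ 3 vertices and tw(G) ≥ 2. Combining the bounds, tw(G) = 2.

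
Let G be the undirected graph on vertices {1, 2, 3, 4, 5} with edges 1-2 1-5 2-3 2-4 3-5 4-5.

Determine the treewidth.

2

A width-2 tree decomposition is:
Bags: B1 = {2, 3, 5}  B2 = {2, 4, 5}  B3 = {1, 2, 5}
Tree: B1–B2, B2–B3
The largest bag has 3 vertices, giving width 2; this decomposition certifies tw(G) ≤ 2. The edges 2–3–5–4–2 form a cycle, so G is not a tree and its treewidth is at least 2. Hence tw(G) = 2 exactly.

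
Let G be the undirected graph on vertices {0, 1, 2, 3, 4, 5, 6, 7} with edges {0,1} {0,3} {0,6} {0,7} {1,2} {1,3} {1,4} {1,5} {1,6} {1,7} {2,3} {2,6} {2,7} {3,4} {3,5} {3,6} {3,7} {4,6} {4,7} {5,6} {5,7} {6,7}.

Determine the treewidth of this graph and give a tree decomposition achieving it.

Treewidth 4.
Bags: B1 = {1, 3, 4, 6, 7}  B2 = {1, 3, 5, 6, 7}  B3 = {0, 1, 3, 6, 7}  B4 = {1, 2, 3, 6, 7}
Tree: B1–B2, B1–B3, B1–B4

Each bag holds 5 vertices, so the decomposition has width 4, which upper-bounds the treewidth. For the lower bound, the 5 vertices {0, 1, 3, 6, 7} are pairwise adjacent, and any tree decomposition puts a clique entirely inside one bag — forcing width ≥ 4. Combining the bounds, tw(G) = 4.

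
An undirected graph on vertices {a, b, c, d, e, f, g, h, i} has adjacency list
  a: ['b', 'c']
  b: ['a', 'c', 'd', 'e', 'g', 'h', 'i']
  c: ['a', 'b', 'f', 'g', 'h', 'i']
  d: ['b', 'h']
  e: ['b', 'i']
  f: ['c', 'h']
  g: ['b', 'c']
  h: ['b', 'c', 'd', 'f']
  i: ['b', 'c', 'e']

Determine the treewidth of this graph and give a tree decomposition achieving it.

Treewidth 2.
Bags: B1 = {b, c, g}  B2 = {b, c, h}  B3 = {b, d, h}  B4 = {b, c, i}  B5 = {a, b, c}  B6 = {b, e, i}  B7 = {c, f, h}
Tree: B1–B2, B2–B3, B1–B4, B4–B5, B4–B6, B2–B7

Every bag has size at most 3, so the width is 3 − 1 = 2 and tw(G) ≤ 2. On the other hand G contains the 3-clique {c, f, h}. A clique must lie in a single bag of any decomposition, so no decomposition can have width below 2. The upper and lower bounds meet at 2, so that is the treewidth.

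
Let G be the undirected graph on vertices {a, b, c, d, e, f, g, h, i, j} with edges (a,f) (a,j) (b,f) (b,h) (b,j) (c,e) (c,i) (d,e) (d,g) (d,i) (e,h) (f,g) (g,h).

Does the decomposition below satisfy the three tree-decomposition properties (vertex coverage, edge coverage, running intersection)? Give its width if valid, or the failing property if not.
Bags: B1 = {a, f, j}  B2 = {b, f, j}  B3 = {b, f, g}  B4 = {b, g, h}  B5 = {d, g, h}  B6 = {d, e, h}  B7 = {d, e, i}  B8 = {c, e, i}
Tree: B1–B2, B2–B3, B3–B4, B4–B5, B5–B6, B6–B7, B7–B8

Yes; width 2.

Checking the three conditions: (i) the bags cover all of {a, b, c, d, e, f, g, h, i, j}; (ii) for each edge, some bag contains both endpoints; (iii) the bags containing any fixed vertex form a subtree. All hold, so the decomposition is valid with width 3 − 1 = 2.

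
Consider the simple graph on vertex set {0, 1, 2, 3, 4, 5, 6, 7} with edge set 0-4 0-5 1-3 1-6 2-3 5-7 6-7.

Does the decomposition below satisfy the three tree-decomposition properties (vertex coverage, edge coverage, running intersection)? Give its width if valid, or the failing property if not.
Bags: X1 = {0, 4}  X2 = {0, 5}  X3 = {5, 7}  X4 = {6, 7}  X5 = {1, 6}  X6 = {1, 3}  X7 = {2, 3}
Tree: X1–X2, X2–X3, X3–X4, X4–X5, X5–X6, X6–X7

Checking the three conditions: (i) the bags cover all of {0, 1, 2, 3, 4, 5, 6, 7}; (ii) for each edge, some bag contains both endpoints; (iii) the bags containing any fixed vertex form a subtree. All hold, so the decomposition is valid with width 2 − 1 = 1.

Yes; width 1.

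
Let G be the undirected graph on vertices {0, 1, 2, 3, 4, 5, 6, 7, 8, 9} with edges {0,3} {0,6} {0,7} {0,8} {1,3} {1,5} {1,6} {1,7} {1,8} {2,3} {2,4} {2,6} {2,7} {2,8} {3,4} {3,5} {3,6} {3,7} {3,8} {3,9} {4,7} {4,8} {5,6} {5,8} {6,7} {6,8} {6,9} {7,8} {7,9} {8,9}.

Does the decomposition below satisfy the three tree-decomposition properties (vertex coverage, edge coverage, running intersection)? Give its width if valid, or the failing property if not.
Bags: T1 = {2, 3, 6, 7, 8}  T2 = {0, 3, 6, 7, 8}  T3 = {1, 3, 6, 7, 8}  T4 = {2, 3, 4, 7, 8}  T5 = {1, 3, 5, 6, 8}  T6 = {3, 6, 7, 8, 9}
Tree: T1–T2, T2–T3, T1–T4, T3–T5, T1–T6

Vertex coverage: the bags together contain {0, 1, 2, 3, 4, 5, 6, 7, 8, 9}, the full vertex set. Edge coverage: each edge of G has both endpoints in at least one bag. Running intersection: for every vertex, the bags containing it form a connected subtree. All three properties hold, so this is a valid tree decomposition of width max|bag| − 1 = 4, and hence tw(G) ≤ 4.

Yes; width 4.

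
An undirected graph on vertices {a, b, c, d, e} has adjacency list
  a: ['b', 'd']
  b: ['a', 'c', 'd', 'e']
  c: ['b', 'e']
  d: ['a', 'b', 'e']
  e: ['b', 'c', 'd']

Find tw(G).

A width-2 tree decomposition is:
Bags: B1 = {a, b, d}  B2 = {b, d, e}  B3 = {b, c, e}
Tree: B1–B2, B2–B3
Each bag holds 3 vertices, so the decomposition has width 2, which upper-bounds the treewidth. For the lower bound, the 3 vertices {b, d, e} are pairwise adjacent, and any tree decomposition puts a clique entirely inside one bag — forcing width ≥ 2. Hence tw(G) = 2 exactly.

2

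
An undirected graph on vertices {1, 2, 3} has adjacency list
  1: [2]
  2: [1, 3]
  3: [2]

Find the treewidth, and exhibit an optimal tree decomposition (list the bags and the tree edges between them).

Treewidth 1.
One optimal decomposition is:
Bags: B1 = {1, 2}  B2 = {2, 3}
Tree: B1–B2

The largest bag has 2 vertices, giving width 1; this decomposition certifies tw(G) ≤ 1. G has an edge, so its treewidth is at least 1. Hence tw(G) = 1 exactly.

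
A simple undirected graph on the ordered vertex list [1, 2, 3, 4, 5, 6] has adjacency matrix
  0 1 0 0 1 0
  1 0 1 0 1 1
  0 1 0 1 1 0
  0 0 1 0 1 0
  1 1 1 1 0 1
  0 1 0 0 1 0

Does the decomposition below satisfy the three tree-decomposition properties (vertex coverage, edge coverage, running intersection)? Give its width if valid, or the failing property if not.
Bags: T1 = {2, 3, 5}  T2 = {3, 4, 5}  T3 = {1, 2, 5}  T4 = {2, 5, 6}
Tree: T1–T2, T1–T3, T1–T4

Yes; width 2.

Vertex coverage: the bags together contain {1, 2, 3, 4, 5, 6}, the full vertex set. Edge coverage: each edge of G has both endpoints in at least one bag. Running intersection: for every vertex, the bags containing it form a connected subtree. All three properties hold, so this is a valid tree decomposition of width max|bag| − 1 = 2, and hence tw(G) ≤ 2.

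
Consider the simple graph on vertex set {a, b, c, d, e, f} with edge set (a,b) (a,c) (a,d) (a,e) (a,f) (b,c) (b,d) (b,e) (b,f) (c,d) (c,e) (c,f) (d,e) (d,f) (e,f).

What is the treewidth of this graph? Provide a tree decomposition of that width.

A single bag containing all 6 vertices is trivially a valid decomposition of width 5. For the lower bound, the 6 vertices {a, b, c, d, e, f} are pairwise adjacent, and any tree decomposition puts a clique entirely inside one bag — forcing width ≥ 5. Therefore the treewidth is 5.

Treewidth 5.
Bags: B1 = {a, b, c, d, e, f}
Tree: (single bag)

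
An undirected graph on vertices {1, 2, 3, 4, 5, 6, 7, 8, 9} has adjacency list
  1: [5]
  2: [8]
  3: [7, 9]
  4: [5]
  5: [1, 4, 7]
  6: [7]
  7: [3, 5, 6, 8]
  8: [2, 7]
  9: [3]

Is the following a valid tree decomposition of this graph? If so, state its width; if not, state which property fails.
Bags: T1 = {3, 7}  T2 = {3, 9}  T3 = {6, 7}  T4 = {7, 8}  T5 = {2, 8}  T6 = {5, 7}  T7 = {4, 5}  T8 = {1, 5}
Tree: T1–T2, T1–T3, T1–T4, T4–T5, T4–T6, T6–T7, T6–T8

Yes; width 1.

Vertex coverage: the bags together contain {1, 2, 3, 4, 5, 6, 7, 8, 9}, the full vertex set. Edge coverage: each edge of G has both endpoints in at least one bag. Running intersection: for every vertex, the bags containing it form a connected subtree. All three properties hold, so this is a valid tree decomposition of width max|bag| − 1 = 1, and hence tw(G) ≤ 1.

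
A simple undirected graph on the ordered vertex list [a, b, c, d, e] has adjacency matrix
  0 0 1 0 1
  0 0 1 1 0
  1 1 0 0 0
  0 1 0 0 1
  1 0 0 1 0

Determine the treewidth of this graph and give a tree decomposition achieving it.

Treewidth 2.
Bags: B1 = {a, d, e}  B2 = {a, b, d}  B3 = {a, b, c}
Tree: B1–B2, B2–B3

Each bag holds 3 vertices, so the decomposition has width 2, which upper-bounds the treewidth. The edges a–e–d–b–c–a form a cycle, so G is not a tree and its treewidth is at least 2. Combining the bounds, tw(G) = 2.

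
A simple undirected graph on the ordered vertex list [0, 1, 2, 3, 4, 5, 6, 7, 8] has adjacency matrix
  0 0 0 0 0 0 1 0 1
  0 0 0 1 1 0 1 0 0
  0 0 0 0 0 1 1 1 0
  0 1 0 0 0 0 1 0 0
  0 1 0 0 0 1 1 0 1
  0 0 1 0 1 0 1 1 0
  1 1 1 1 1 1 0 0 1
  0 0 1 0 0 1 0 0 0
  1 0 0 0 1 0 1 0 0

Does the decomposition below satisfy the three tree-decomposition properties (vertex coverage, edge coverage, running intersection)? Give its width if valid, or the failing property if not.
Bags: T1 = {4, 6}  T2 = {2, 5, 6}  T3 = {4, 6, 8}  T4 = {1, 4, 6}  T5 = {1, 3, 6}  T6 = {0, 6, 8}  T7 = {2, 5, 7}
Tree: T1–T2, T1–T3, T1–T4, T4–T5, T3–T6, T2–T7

No — edge (5,4) lies in no bag.

A tree decomposition must satisfy three properties: every vertex lies in some bag; for every edge, both endpoints lie together in some bag; and for every vertex, the bags containing it form a connected subtree. Here edge (5,4) lies in no bag, so the decomposition is invalid.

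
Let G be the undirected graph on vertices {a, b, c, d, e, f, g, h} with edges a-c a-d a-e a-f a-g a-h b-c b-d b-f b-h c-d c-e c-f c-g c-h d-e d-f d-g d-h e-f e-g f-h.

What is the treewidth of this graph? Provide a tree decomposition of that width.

Treewidth 4.
One optimal decomposition is:
Bags: B1 = {b, c, d, f, h}  B2 = {a, c, d, f, h}  B3 = {a, c, d, e, f}  B4 = {a, c, d, e, g}
Tree: B1–B2, B2–B3, B3–B4

The largest bag has 5 vertices, giving width 4; this decomposition certifies tw(G) ≤ 4. On the other hand G contains the 5-clique {a, c, d, e, g}. A clique must lie in a single bag of any decomposition, so no decomposition can have width below 4. Hence tw(G) = 4 exactly.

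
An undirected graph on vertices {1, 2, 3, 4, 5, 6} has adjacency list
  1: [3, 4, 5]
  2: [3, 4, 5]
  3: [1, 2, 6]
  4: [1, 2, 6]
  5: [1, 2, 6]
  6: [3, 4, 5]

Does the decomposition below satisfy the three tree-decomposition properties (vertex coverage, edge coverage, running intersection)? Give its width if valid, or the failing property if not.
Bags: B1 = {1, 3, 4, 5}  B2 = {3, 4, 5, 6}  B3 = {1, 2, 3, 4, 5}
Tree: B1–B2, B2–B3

A tree decomposition must satisfy three properties: every vertex lies in some bag; for every edge, both endpoints lie together in some bag; and for every vertex, the bags containing it form a connected subtree. Here bags containing vertex 1 are not connected in the tree, so the decomposition is invalid.

No — bags containing vertex 1 are not connected in the tree.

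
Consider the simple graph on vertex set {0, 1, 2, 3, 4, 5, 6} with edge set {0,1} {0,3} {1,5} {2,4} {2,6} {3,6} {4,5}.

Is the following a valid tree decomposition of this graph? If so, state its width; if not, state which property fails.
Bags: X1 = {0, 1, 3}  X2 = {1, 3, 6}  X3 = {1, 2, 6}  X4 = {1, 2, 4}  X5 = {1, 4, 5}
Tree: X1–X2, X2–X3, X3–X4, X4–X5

Yes; width 2.

Every vertex of G appears in some bag (union = {0, 1, 2, 3, 4, 5, 6}); every edge is covered by a bag; and for each vertex v the set of bags containing v is connected in the bag tree. The decomposition is therefore valid. The largest bag has 3 vertices, so the width is 2.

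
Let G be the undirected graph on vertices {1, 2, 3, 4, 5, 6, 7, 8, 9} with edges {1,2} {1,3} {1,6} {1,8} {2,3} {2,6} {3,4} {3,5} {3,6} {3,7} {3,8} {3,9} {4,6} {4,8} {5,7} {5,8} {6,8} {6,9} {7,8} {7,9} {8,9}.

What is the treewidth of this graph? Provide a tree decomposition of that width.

Treewidth 3.
One optimal decomposition is:
Bags: B1 = {3, 6, 8, 9}  B2 = {3, 4, 6, 8}  B3 = {1, 3, 6, 8}  B4 = {1, 2, 3, 6}  B5 = {3, 7, 8, 9}  B6 = {3, 5, 7, 8}
Tree: B1–B2, B1–B3, B3–B4, B1–B5, B5–B6

Every bag has size at most 4, so the width is 4 − 1 = 3 and tw(G) ≤ 3. Conversely, {3, 5, 7, 8} is a clique of size 4, and the vertices of any clique must share a bag in every tree decomposition; so some bag has ≥ 4 vertices and tw(G) ≥ 3. The upper and lower bounds meet at 3, so that is the treewidth.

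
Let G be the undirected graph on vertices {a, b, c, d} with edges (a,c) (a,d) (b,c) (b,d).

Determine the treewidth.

2

A width-2 tree decomposition is:
Bags: B1 = {b, c, d}  B2 = {a, c, d}
Tree: B1–B2
Every bag has size at most 3, so the width is 3 − 1 = 2 and tw(G) ≤ 2. Since c–b–d–a–c is a cycle in G, G is not acyclic. Forests are exactly the graphs of treewidth ≤ 1, so tw(G) ≥ 2. The upper and lower bounds meet at 2, so that is the treewidth.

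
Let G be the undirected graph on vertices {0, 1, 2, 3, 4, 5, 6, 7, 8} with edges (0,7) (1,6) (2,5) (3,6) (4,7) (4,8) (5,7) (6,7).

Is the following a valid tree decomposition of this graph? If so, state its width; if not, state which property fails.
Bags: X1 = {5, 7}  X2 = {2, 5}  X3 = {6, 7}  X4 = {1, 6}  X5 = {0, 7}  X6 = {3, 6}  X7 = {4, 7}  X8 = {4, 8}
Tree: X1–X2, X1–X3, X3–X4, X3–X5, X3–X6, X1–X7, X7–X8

Vertex coverage: the bags together contain {0, 1, 2, 3, 4, 5, 6, 7, 8}, the full vertex set. Edge coverage: each edge of G has both endpoints in at least one bag. Running intersection: for every vertex, the bags containing it form a connected subtree. All three properties hold, so this is a valid tree decomposition of width max|bag| − 1 = 1, and hence tw(G) ≤ 1.

Yes; width 1.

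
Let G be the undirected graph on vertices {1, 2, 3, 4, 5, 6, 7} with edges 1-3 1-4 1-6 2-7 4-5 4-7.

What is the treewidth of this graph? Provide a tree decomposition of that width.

Treewidth 1.
Bags: B1 = {2, 7}  B2 = {4, 7}  B3 = {1, 4}  B4 = {1, 6}  B5 = {4, 5}  B6 = {1, 3}
Tree: B1–B2, B2–B3, B3–B4, B3–B5, B4–B6

Every bag has size at most 2, so the width is 2 − 1 = 1 and tw(G) ≤ 1. G has an edge, so its treewidth is at least 1. Hence tw(G) = 1 exactly.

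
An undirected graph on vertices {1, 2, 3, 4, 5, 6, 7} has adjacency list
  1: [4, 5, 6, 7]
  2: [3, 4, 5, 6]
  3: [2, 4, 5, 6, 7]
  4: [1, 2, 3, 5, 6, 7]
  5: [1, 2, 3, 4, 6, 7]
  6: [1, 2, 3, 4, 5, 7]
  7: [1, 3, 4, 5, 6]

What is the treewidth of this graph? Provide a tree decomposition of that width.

The largest bag has 5 vertices, giving width 4; this decomposition certifies tw(G) ≤ 4. Conversely, {1, 4, 5, 6, 7} is a clique of size 5, and the vertices of any clique must share a bag in every tree decomposition; so some bag has ≥ 5 vertices and tw(G) ≥ 4. The upper and lower bounds meet at 4, so that is the treewidth.

Treewidth 4.
One such decomposition:
Bags: B1 = {2, 3, 4, 5, 6}  B2 = {3, 4, 5, 6, 7}  B3 = {1, 4, 5, 6, 7}
Tree: B1–B2, B2–B3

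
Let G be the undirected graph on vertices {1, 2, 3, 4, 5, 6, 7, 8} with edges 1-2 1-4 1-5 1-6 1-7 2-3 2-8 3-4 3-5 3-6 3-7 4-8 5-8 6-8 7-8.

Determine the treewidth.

A width-3 tree decomposition is:
Bags: B1 = {1, 3, 4, 8}  B2 = {1, 3, 5, 8}  B3 = {1, 2, 3, 8}  B4 = {1, 3, 7, 8}  B5 = {1, 3, 6, 8}
Tree: B1–B2, B2–B3, B3–B4, B4–B5
Every bag has size at most 4, so the width is 4 − 1 = 3 and tw(G) ≤ 3. For the lower bound: the 4 vertex sets {1,4}, {5,8}, {3}, {2} are disjoint, each induces a connected subgraph, and every pair is joined by at least one edge of G. Contracting each set to a single vertex therefore yields K_{4} as a minor, and since treewidth is minor-monotone, tw(G) ≥ tw(K_{4}) = 3. The upper and lower bounds meet at 3, so that is the treewidth.

3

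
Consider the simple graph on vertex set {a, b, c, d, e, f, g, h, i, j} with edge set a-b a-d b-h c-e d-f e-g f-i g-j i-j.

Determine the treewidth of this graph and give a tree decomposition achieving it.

The largest bag has 2 vertices, giving width 1; this decomposition certifies tw(G) ≤ 1. Since G has at least one edge (e.g. h–b), it is not an edgeless graph, so tw(G) ≥ 1. Hence tw(G) = 1 exactly.

Treewidth 1.
One such decomposition:
Bags: B1 = {b, h}  B2 = {a, b}  B3 = {a, d}  B4 = {d, f}  B5 = {f, i}  B6 = {i, j}  B7 = {g, j}  B8 = {e, g}  B9 = {c, e}
Tree: B1–B2, B2–B3, B3–B4, B4–B5, B5–B6, B6–B7, B7–B8, B8–B9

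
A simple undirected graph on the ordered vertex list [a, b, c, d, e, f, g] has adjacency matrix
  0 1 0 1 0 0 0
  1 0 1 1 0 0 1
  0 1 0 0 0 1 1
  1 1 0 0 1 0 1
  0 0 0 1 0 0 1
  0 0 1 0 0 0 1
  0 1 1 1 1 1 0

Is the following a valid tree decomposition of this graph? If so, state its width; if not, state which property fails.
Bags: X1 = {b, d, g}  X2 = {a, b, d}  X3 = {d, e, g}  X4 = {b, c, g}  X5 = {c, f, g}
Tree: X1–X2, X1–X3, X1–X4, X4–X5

Yes; width 2.

Vertex coverage: the bags together contain {a, b, c, d, e, f, g}, the full vertex set. Edge coverage: each edge of G has both endpoints in at least one bag. Running intersection: for every vertex, the bags containing it form a connected subtree. All three properties hold, so this is a valid tree decomposition of width max|bag| − 1 = 2, and hence tw(G) ≤ 2.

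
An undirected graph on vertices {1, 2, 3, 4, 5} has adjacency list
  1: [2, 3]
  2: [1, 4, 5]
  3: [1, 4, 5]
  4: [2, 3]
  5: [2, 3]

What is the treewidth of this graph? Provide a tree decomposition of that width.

Treewidth 2.
Bags: B1 = {1, 2, 3}  B2 = {2, 3, 4}  B3 = {2, 3, 5}
Tree: B1–B2, B2–B3

Each bag holds 3 vertices, so the decomposition has width 2, which upper-bounds the treewidth. The edges 2–1–3–4–2 form a cycle, so G is not a tree and its treewidth is at least 2. Combining the bounds, tw(G) = 2.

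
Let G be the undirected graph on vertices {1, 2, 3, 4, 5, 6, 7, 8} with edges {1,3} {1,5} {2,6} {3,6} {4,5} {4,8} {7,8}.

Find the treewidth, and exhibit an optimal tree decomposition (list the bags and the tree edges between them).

Treewidth 1.
One such decomposition:
Bags: B1 = {2, 6}  B2 = {3, 6}  B3 = {1, 3}  B4 = {1, 5}  B5 = {4, 5}  B6 = {4, 8}  B7 = {7, 8}
Tree: B1–B2, B2–B3, B3–B4, B4–B5, B5–B6, B6–B7

The largest bag has 2 vertices, giving width 1; this decomposition certifies tw(G) ≤ 1. G has an edge, so its treewidth is at least 1. Hence tw(G) = 1 exactly.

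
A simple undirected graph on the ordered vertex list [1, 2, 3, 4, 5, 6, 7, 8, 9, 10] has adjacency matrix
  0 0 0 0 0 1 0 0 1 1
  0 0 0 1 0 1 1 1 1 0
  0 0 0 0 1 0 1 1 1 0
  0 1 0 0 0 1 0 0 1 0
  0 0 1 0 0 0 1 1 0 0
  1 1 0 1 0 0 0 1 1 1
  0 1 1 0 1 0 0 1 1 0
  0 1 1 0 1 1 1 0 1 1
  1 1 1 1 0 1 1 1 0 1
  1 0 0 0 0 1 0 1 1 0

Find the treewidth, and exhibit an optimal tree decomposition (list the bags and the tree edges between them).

Each bag holds 4 vertices, so the decomposition has width 3, which upper-bounds the treewidth. For the lower bound, the 4 vertices {3, 7, 8, 9} are pairwise adjacent, and any tree decomposition puts a clique entirely inside one bag — forcing width ≥ 3. Therefore the treewidth is 3.

Treewidth 3.
One such decomposition:
Bags: B1 = {2, 4, 6, 9}  B2 = {2, 6, 8, 9}  B3 = {2, 7, 8, 9}  B4 = {6, 8, 9, 10}  B5 = {3, 7, 8, 9}  B6 = {1, 6, 9, 10}  B7 = {3, 5, 7, 8}
Tree: B1–B2, B2–B3, B2–B4, B3–B5, B4–B6, B5–B7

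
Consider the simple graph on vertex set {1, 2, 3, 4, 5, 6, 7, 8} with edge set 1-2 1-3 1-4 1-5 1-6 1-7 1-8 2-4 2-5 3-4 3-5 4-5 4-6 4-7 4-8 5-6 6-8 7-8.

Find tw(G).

A width-3 tree decomposition is:
Bags: B1 = {1, 4, 5, 6}  B2 = {1, 2, 4, 5}  B3 = {1, 3, 4, 5}  B4 = {1, 4, 6, 8}  B5 = {1, 4, 7, 8}
Tree: B1–B2, B1–B3, B1–B4, B4–B5
The largest bag has 4 vertices, giving width 3; this decomposition certifies tw(G) ≤ 3. On the other hand G contains the 4-clique {1, 4, 6, 8}. A clique must lie in a single bag of any decomposition, so no decomposition can have width below 3. Combining the bounds, tw(G) = 3.

3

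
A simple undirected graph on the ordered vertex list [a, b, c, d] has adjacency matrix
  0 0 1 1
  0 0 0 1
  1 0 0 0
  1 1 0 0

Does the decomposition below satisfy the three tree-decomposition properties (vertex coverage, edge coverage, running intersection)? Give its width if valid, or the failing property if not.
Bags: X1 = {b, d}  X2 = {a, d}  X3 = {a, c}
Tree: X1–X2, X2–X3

Yes; width 1.

Checking the three conditions: (i) the bags cover all of {a, b, c, d}; (ii) for each edge, some bag contains both endpoints; (iii) the bags containing any fixed vertex form a subtree. All hold, so the decomposition is valid with width 2 − 1 = 1.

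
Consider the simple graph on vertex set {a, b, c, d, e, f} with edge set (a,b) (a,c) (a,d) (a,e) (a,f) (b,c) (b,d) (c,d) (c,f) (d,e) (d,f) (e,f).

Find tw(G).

A width-3 tree decomposition is:
Bags: B1 = {a, c, d, f}  B2 = {a, b, c, d}  B3 = {a, d, e, f}
Tree: B1–B2, B1–B3
Every bag has size at most 4, so the width is 4 − 1 = 3 and tw(G) ≤ 3. Conversely, {a, d, e, f} is a clique of size 4, and the vertices of any clique must share a bag in every tree decomposition; so some bag has ≥ 4 vertices and tw(G) ≥ 3. Hence tw(G) = 3 exactly.

3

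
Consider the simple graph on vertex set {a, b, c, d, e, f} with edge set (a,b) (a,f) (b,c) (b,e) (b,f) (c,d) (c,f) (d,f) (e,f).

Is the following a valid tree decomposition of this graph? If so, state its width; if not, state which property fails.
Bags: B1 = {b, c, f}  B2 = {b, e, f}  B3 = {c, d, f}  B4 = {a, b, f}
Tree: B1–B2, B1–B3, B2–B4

Every vertex of G appears in some bag (union = {a, b, c, d, e, f}); every edge is covered by a bag; and for each vertex v the set of bags containing v is connected in the bag tree. The decomposition is therefore valid. The largest bag has 3 vertices, so the width is 2.

Yes; width 2.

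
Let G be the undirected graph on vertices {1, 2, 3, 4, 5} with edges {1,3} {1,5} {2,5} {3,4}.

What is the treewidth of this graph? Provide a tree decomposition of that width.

The largest bag has 2 vertices, giving width 1; this decomposition certifies tw(G) ≤ 1. Since G has at least one edge (e.g. 1–5), it is not an edgeless graph, so tw(G) ≥ 1. Combining the bounds, tw(G) = 1.

Treewidth 1.
Bags: B1 = {1, 5}  B2 = {2, 5}  B3 = {1, 3}  B4 = {3, 4}
Tree: B1–B2, B1–B3, B3–B4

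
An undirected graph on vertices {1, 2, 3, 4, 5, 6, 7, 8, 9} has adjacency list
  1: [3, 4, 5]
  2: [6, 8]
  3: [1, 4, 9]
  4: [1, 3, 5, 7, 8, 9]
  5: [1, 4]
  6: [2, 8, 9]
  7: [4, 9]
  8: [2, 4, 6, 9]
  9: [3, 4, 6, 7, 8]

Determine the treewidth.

A width-2 tree decomposition is:
Bags: B1 = {3, 4, 9}  B2 = {4, 7, 9}  B3 = {4, 8, 9}  B4 = {6, 8, 9}  B5 = {1, 3, 4}  B6 = {1, 4, 5}  B7 = {2, 6, 8}
Tree: B1–B2, B2–B3, B3–B4, B1–B5, B5–B6, B4–B7
Each bag holds 3 vertices, so the decomposition has width 2, which upper-bounds the treewidth. Conversely, {2, 6, 8} is a clique of size 3, and the vertices of any clique must share a bag in every tree decomposition; so some bag has ≥ 3 vertices and tw(G) ≥ 2. Hence tw(G) = 2 exactly.

2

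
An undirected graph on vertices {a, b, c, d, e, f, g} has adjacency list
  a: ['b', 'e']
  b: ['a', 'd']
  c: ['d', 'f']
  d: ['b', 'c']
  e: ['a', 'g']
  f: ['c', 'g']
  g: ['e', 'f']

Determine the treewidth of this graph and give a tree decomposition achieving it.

Treewidth 2.
Bags: B1 = {a, e, g}  B2 = {a, f, g}  B3 = {a, c, f}  B4 = {a, c, d}  B5 = {a, b, d}
Tree: B1–B2, B2–B3, B3–B4, B4–B5

Every bag has size at most 3, so the width is 3 − 1 = 2 and tw(G) ≤ 2. Since a–e–g–f–c–d–b–a is a cycle in G, G is not acyclic. Forests are exactly the graphs of treewidth ≤ 1, so tw(G) ≥ 2. Combining the bounds, tw(G) = 2.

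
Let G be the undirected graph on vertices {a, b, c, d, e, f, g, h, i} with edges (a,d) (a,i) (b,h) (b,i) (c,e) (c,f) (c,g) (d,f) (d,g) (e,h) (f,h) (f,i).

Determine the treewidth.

A width-3 tree decomposition is:
Bags: B1 = {b, e, h, i}  B2 = {e, f, h, i}  B3 = {c, e, f, i}  B4 = {a, c, f, i}  B5 = {a, c, d, f}  B6 = {a, c, d, g}
Tree: B1–B2, B2–B3, B3–B4, B4–B5, B5–B6
Every bag has size at most 4, so the width is 4 − 1 = 3 and tw(G) ≤ 3. For the lower bound: the 4 vertex sets {b,e,h}, {i}, {f}, {a,c,d,g} are disjoint, each induces a connected subgraph, and every pair is joined by at least one edge of G. Contracting each set to a single vertex therefore yields K_{4} as a minor, and since treewidth is minor-monotone, tw(G) ≥ tw(K_{4}) = 3. Hence tw(G) = 3 exactly.

3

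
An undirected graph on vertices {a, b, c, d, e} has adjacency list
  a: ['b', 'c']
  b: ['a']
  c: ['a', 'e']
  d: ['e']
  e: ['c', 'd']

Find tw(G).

A width-1 tree decomposition is:
Bags: B1 = {d, e}  B2 = {c, e}  B3 = {a, c}  B4 = {a, b}
Tree: B1–B2, B2–B3, B3–B4
Every bag has size at most 2, so the width is 2 − 1 = 1 and tw(G) ≤ 1. G has an edge, so its treewidth is at least 1. Therefore the treewidth is 1.

1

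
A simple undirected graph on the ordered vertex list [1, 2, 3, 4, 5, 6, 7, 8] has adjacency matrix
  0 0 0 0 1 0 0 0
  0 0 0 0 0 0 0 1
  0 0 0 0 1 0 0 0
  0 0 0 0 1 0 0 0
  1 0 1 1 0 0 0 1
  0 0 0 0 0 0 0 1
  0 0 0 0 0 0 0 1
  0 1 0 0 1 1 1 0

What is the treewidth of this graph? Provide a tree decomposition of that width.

Treewidth 1.
One such decomposition:
Bags: B1 = {2, 8}  B2 = {5, 8}  B3 = {4, 5}  B4 = {7, 8}  B5 = {1, 5}  B6 = {3, 5}  B7 = {6, 8}
Tree: B1–B2, B2–B3, B1–B4, B2–B5, B2–B6, B4–B7

The largest bag has 2 vertices, giving width 1; this decomposition certifies tw(G) ≤ 1. Any graph with an edge has treewidth ≥ 1, and G has the edge 2–8. Hence tw(G) = 1 exactly.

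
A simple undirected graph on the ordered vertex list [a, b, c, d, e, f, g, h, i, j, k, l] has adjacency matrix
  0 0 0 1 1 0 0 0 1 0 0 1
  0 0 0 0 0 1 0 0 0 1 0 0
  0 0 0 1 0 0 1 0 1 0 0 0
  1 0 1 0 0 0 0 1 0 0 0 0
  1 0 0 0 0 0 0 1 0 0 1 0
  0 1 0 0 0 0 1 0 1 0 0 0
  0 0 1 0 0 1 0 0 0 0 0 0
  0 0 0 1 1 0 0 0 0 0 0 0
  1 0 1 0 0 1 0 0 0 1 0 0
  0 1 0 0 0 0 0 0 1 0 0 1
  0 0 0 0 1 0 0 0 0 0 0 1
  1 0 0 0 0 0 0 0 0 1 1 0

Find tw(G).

A width-3 tree decomposition is:
Bags: B1 = {b, c, f, g}  B2 = {b, c, f, i}  B3 = {b, c, i, j}  B4 = {c, d, i, j}  B5 = {a, d, i, j}  B6 = {a, d, j, l}  B7 = {a, d, h, l}  B8 = {a, e, h, l}  B9 = {e, h, k, l}
Tree: B1–B2, B2–B3, B3–B4, B4–B5, B5–B6, B6–B7, B7–B8, B8–B9
Each bag holds 4 vertices, so the decomposition has width 3, which upper-bounds the treewidth. For the lower bound: the 4 vertex sets {b,f,g}, {c}, {i}, {a,d,j,l} are disjoint, each induces a connected subgraph, and every pair is joined by at least one edge of G. Contracting each set to a single vertex therefore yields K_{4} as a minor, and since treewidth is minor-monotone, tw(G) ≥ tw(K_{4}) = 3. Hence tw(G) = 3 exactly.

3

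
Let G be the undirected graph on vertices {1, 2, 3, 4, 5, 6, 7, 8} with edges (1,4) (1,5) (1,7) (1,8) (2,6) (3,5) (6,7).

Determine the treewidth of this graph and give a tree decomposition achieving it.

Every bag has size at most 2, so the width is 2 − 1 = 1 and tw(G) ≤ 1. G has an edge, so its treewidth is at least 1. Therefore the treewidth is 1.

Treewidth 1.
Bags: B1 = {1, 7}  B2 = {6, 7}  B3 = {1, 8}  B4 = {2, 6}  B5 = {1, 4}  B6 = {1, 5}  B7 = {3, 5}
Tree: B1–B2, B1–B3, B2–B4, B3–B5, B3–B6, B6–B7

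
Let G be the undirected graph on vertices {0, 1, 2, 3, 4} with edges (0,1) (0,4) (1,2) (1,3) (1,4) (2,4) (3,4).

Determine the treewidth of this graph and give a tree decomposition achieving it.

Treewidth 2.
One optimal decomposition is:
Bags: B1 = {1, 3, 4}  B2 = {0, 1, 4}  B3 = {1, 2, 4}
Tree: B1–B2, B1–B3

The largest bag has 3 vertices, giving width 2; this decomposition certifies tw(G) ≤ 2. On the other hand G contains the 3-clique {0, 1, 4}. A clique must lie in a single bag of any decomposition, so no decomposition can have width below 2. Therefore the treewidth is 2.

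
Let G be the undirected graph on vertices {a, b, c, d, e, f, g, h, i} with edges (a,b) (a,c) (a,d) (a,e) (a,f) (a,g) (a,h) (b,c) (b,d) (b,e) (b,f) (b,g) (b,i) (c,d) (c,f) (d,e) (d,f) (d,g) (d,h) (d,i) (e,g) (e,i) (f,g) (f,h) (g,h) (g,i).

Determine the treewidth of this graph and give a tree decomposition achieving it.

The largest bag has 5 vertices, giving width 4; this decomposition certifies tw(G) ≤ 4. Conversely, {a, d, f, g, h} is a clique of size 5, and the vertices of any clique must share a bag in every tree decomposition; so some bag has ≥ 5 vertices and tw(G) ≥ 4. Hence tw(G) = 4 exactly.

Treewidth 4.
One optimal decomposition is:
Bags: B1 = {a, b, d, e, g}  B2 = {a, b, d, f, g}  B3 = {a, b, c, d, f}  B4 = {b, d, e, g, i}  B5 = {a, d, f, g, h}
Tree: B1–B2, B2–B3, B1–B4, B2–B5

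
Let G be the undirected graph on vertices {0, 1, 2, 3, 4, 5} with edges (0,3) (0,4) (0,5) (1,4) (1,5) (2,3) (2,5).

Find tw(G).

2

A width-2 tree decomposition is:
Bags: B1 = {2, 3, 5}  B2 = {0, 3, 5}  B3 = {0, 1, 5}  B4 = {0, 1, 4}
Tree: B1–B2, B2–B3, B3–B4
Each bag holds 3 vertices, so the decomposition has width 2, which upper-bounds the treewidth. The edges 2–3–0–5–2 form a cycle, so G is not a tree and its treewidth is at least 2. Combining the bounds, tw(G) = 2.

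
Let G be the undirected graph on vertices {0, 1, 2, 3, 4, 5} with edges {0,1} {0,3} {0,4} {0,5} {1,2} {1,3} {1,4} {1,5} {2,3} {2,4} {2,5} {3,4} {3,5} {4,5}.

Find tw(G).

4

A width-4 tree decomposition is:
Bags: B1 = {0, 1, 3, 4, 5}  B2 = {1, 2, 3, 4, 5}
Tree: B1–B2
The largest bag has 5 vertices, giving width 4; this decomposition certifies tw(G) ≤ 4. On the other hand G contains the 5-clique {0, 1, 3, 4, 5}. A clique must lie in a single bag of any decomposition, so no decomposition can have width below 4. Combining the bounds, tw(G) = 4.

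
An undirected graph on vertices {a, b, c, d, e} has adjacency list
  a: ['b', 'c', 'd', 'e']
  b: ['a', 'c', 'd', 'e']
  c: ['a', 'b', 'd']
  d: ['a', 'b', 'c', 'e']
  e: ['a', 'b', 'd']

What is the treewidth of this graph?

3

A width-3 tree decomposition is:
Bags: B1 = {a, b, c, d}  B2 = {a, b, d, e}
Tree: B1–B2
Every bag has size at most 4, so the width is 4 − 1 = 3 and tw(G) ≤ 3. Conversely, {a, b, d, e} is a clique of size 4, and the vertices of any clique must share a bag in every tree decomposition; so some bag has ≥ 4 vertices and tw(G) ≥ 3. Therefore the treewidth is 3.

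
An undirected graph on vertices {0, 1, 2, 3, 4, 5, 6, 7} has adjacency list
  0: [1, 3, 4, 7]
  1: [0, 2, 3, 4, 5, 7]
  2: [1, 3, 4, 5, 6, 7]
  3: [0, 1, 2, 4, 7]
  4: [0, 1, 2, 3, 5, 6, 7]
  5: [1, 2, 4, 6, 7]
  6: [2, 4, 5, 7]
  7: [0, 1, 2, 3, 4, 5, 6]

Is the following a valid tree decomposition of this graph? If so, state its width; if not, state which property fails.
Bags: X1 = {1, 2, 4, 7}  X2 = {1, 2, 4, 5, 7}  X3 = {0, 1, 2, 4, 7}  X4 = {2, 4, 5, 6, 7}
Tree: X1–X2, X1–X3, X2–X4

No — vertex 3 appears in no bag.

A tree decomposition must satisfy three properties: every vertex lies in some bag; for every edge, both endpoints lie together in some bag; and for every vertex, the bags containing it form a connected subtree. Here vertex 3 appears in no bag, so the decomposition is invalid.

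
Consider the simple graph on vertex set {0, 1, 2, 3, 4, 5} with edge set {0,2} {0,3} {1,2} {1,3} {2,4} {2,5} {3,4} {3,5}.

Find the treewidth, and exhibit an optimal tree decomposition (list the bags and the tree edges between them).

Treewidth 2.
One optimal decomposition is:
Bags: B1 = {1, 2, 3}  B2 = {2, 3, 4}  B3 = {2, 3, 5}  B4 = {0, 2, 3}
Tree: B1–B2, B2–B3, B3–B4

Every bag has size at most 3, so the width is 3 − 1 = 2 and tw(G) ≤ 2. Since 3–1–2–4–3 is a cycle in G, G is not acyclic. Forests are exactly the graphs of treewidth ≤ 1, so tw(G) ≥ 2. Combining the bounds, tw(G) = 2.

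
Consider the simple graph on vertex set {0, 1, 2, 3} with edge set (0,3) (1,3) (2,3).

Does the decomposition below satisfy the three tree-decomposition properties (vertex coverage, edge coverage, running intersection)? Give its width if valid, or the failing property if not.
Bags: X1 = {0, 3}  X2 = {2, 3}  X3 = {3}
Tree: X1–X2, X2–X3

No — vertex 1 appears in no bag.

A tree decomposition must satisfy three properties: every vertex lies in some bag; for every edge, both endpoints lie together in some bag; and for every vertex, the bags containing it form a connected subtree. Here vertex 1 appears in no bag, so the decomposition is invalid.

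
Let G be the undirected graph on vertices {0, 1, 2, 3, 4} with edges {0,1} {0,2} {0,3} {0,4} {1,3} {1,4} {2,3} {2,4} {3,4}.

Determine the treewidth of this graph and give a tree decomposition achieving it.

Treewidth 3.
One optimal decomposition is:
Bags: B1 = {0, 2, 3, 4}  B2 = {0, 1, 3, 4}
Tree: B1–B2

Each bag holds 4 vertices, so the decomposition has width 3, which upper-bounds the treewidth. Conversely, {0, 1, 3, 4} is a clique of size 4, and the vertices of any clique must share a bag in every tree decomposition; so some bag has ≥ 4 vertices and tw(G) ≥ 3. The upper and lower bounds meet at 3, so that is the treewidth.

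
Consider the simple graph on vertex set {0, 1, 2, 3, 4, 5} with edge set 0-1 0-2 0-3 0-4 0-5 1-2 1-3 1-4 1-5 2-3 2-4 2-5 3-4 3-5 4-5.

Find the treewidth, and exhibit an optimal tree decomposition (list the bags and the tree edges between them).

With just one bag of size 6, the width is 6 − 1 = 5, so tw(G) ≤ 5. Conversely, {0, 1, 2, 3, 4, 5} is a clique of size 6, and the vertices of any clique must share a bag in every tree decomposition; so some bag has ≥ 6 vertices and tw(G) ≥ 5. Therefore the treewidth is 5.

Treewidth 5.
One such decomposition:
Bags: B1 = {0, 1, 2, 3, 4, 5}
Tree: (single bag)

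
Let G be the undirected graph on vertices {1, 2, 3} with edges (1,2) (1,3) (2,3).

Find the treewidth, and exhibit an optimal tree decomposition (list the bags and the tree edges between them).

A single bag containing all 3 vertices is trivially a valid decomposition of width 2. For the lower bound, the 3 vertices {1, 2, 3} are pairwise adjacent, and any tree decomposition puts a clique entirely inside one bag — forcing width ≥ 2. Therefore the treewidth is 2.

Treewidth 2.
One such decomposition:
Bags: B1 = {1, 2, 3}
Tree: (single bag)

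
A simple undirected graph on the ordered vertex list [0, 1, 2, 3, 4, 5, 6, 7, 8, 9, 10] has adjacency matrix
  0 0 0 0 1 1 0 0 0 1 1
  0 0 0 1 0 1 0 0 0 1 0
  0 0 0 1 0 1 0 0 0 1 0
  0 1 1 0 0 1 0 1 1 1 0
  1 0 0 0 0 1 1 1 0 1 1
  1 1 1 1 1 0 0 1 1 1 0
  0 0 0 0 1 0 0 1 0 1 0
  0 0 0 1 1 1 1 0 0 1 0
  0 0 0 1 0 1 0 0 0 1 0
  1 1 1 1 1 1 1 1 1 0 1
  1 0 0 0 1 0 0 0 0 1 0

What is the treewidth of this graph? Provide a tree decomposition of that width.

Every bag has size at most 4, so the width is 4 − 1 = 3 and tw(G) ≤ 3. Conversely, {0, 4, 9, 10} is a clique of size 4, and the vertices of any clique must share a bag in every tree decomposition; so some bag has ≥ 4 vertices and tw(G) ≥ 3. Hence tw(G) = 3 exactly.

Treewidth 3.
One optimal decomposition is:
Bags: B1 = {3, 5, 7, 9}  B2 = {4, 5, 7, 9}  B3 = {1, 3, 5, 9}  B4 = {0, 4, 5, 9}  B5 = {4, 6, 7, 9}  B6 = {0, 4, 9, 10}  B7 = {2, 3, 5, 9}  B8 = {3, 5, 8, 9}
Tree: B1–B2, B1–B3, B2–B4, B2–B5, B4–B6, B3–B7, B1–B8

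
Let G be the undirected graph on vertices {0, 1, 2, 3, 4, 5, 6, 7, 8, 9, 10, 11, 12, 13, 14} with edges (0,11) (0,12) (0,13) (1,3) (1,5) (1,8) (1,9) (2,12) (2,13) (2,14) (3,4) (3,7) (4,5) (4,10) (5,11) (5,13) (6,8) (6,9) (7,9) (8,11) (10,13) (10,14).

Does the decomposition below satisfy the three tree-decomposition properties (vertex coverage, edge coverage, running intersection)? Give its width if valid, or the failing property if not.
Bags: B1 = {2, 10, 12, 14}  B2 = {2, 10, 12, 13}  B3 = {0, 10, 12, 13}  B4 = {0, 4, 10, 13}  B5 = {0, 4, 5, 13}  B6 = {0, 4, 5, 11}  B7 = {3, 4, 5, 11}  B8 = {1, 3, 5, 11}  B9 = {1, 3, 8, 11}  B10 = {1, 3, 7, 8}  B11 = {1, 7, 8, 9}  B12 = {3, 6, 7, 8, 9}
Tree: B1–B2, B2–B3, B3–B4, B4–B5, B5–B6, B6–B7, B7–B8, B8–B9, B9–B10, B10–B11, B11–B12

No — bags containing vertex 3 are not connected in the tree.

A tree decomposition must satisfy three properties: every vertex lies in some bag; for every edge, both endpoints lie together in some bag; and for every vertex, the bags containing it form a connected subtree. Here bags containing vertex 3 are not connected in the tree, so the decomposition is invalid.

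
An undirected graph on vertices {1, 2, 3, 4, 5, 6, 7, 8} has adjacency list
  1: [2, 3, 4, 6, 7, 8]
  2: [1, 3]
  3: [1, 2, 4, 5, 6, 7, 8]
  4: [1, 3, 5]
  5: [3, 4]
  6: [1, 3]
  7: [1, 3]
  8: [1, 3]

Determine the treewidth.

2

A width-2 tree decomposition is:
Bags: B1 = {1, 3, 4}  B2 = {1, 2, 3}  B3 = {1, 3, 7}  B4 = {3, 4, 5}  B5 = {1, 3, 6}  B6 = {1, 3, 8}
Tree: B1–B2, B1–B3, B1–B4, B3–B5, B5–B6
Each bag holds 3 vertices, so the decomposition has width 2, which upper-bounds the treewidth. On the other hand G contains the 3-clique {1, 2, 3}. A clique must lie in a single bag of any decomposition, so no decomposition can have width below 2. Hence tw(G) = 2 exactly.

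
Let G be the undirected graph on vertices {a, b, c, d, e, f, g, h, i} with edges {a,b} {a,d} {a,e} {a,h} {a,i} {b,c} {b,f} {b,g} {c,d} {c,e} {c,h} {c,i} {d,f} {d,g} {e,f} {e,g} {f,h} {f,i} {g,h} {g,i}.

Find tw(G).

A width-4 tree decomposition is:
Bags: B1 = {a, c, f, g, i}  B2 = {a, b, c, f, g}  B3 = {a, c, f, g, h}  B4 = {a, c, d, f, g}  B5 = {a, c, e, f, g}
Tree: B1–B2, B2–B3, B3–B4, B4–B5
Every bag has size at most 5, so the width is 5 − 1 = 4 and tw(G) ≤ 4. For the lower bound: the 5 vertex sets {a,i}, {b,f}, {g,h}, {c}, {d} are disjoint, each induces a connected subgraph, and every pair is joined by at least one edge of G. Contracting each set to a single vertex therefore yields K_{5} as a minor, and since treewidth is minor-monotone, tw(G) ≥ tw(K_{5}) = 4. Therefore the treewidth is 4.

4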